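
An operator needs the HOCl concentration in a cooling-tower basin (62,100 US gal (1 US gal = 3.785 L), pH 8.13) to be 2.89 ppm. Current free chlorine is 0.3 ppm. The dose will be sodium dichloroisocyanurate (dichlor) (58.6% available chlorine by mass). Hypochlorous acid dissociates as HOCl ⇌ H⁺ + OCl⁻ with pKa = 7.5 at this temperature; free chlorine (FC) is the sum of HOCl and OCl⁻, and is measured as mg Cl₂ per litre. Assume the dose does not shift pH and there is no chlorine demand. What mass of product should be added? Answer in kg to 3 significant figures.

5.98 kg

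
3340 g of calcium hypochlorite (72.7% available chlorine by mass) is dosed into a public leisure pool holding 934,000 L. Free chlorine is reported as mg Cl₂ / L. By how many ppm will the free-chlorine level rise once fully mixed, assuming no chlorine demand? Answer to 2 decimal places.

2.60 ppm

Available chlorine delivered: 3340 g × 0.727 = 2428 g as Cl₂.
Concentration rise: 2428 g / 934,000 L = 2.6 mg/L = 2.60 ppm.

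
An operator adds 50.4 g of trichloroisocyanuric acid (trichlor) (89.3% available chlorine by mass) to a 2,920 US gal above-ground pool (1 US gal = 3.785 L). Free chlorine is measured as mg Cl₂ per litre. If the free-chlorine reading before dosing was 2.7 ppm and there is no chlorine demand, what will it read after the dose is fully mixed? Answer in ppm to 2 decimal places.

Volume: 2,920 US gal × 3.785 L/gal = 11,052 L.
Available chlorine delivered: 50.4 g × 0.893 = 45.01 g as Cl₂.
Concentration rise: 45.01 g / 11,052 L = 4.072 mg/L = 4.07 ppm.
Final FC: 2.7 + 4.07 = 6.77 ppm.

6.77 ppm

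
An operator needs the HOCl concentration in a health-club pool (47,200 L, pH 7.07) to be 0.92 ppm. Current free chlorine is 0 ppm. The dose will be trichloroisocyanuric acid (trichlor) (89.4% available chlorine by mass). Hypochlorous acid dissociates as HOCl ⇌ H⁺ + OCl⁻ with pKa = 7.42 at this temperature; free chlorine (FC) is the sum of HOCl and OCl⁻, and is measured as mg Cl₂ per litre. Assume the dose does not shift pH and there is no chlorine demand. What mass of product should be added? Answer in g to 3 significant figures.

70.3 g

[OCl⁻]/[HOCl] = 10^(pH − pKa) = 10^(7.07 − 7.42) = 0.4467; fraction as HOCl = 1/(1 + 0.4467) = 0.6912.
Free chlorine required for 0.92 ppm HOCl: 0.92 / 0.6912 = 1.331 ppm.
FC to add: 1.331 − 0 = 1.331 mg/L as Cl₂.
Cl₂ equivalent: 1.331 mg/L × 47,200 L = 62.82 g.
Product at 89.4% available Cl: 62.82 / 0.894 = 70.27 g.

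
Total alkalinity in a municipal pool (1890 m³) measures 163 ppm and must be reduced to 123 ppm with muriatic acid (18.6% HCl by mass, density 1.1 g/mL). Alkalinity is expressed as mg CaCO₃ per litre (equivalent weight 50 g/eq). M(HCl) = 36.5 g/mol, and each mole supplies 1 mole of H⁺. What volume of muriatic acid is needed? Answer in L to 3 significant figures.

270 L

Volume: 1890 m³ = 1,890,000 L.
Alkalinity to neutralize: (163 − 123) = 40 mg/L as CaCO₃ × 1,890,000 L = 75,600 g as CaCO₃.
Equivalents of H⁺ required: 75,600 ÷ 50 g/eq = 1512 eq = 1512 mol HCl.
Mass of HCl: 1512 × 36.5 = 55,190 g.
Mass of 18.6% solution: 55,190 / 0.186 = 296,700 g.
Volume: 296,700 g ÷ 1.1 g/mL = 269,700 mL.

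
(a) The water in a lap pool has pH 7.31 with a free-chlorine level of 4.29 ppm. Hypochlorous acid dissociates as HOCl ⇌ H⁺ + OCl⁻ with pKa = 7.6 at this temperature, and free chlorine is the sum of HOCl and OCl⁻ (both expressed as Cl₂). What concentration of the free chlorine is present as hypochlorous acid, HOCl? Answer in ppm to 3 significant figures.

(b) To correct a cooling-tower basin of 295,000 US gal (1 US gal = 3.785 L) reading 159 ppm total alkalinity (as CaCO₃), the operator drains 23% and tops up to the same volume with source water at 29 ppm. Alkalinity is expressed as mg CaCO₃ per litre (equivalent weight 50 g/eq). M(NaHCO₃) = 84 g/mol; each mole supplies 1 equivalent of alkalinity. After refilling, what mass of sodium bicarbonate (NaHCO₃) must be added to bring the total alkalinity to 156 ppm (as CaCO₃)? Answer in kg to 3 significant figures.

(a) [OCl⁻]/[HOCl] = 10^(pH − pKa) = 10^(7.31 − 7.6) = 10^-0.29 = 0.5129.
(a) Fraction as HOCl = 1 / (1 + 0.5129) = 0.661.
(a) HOCl = 0.661 × 4.29 ppm = 2.836 ppm.

(b) Volume: 295,000 US gal × 3.785 L/gal = 1,116,575 L.
(b) After draining 23% and refilling: 159 × 0.77 + 29 × 0.23 = 129.1 ppm.
(b) Deficit to target: 156 − 129.1 = 26.9 mg/L.
(b) As CaCO₃: 26.9 mg/L × 1,116,575 L = 30,040 g; ÷ 50 g/eq ÷ 1 = 600.7 mol NaHCO₃.
(b) Mass: 600.7 × 84 = 50,460 g.

(a) 2.84 ppm; (b) 50.5 kg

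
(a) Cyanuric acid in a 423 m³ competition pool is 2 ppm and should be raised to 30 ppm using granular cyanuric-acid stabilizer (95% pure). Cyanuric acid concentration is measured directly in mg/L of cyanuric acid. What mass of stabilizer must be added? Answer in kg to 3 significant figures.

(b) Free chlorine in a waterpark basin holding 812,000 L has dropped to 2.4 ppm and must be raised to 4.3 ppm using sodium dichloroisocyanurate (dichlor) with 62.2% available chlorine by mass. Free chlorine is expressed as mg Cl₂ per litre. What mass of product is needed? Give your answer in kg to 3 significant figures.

(a) 12.5 kg; (b) 2.48 kg

(a) Volume: 423 m³ = 423,000 L.
(a) CYA to add: (30 − 2) = 28 mg/L × 423,000 L = 11,840 g cyanuric acid.
(a) At 95% purity: 11,840 / 0.95 = 12,470 g product.

(b) Chlorine deficit: 4.3 − 2.4 = 1.9 ppm = 1.9 mg/L as Cl₂.
(b) Cl₂ equivalent needed: 1.9 mg/L × 812,000 L = 1,543,000 mg = 1543 g.
(b) Product at 62.2% available chlorine: 1543 / 0.622 = 2480 g.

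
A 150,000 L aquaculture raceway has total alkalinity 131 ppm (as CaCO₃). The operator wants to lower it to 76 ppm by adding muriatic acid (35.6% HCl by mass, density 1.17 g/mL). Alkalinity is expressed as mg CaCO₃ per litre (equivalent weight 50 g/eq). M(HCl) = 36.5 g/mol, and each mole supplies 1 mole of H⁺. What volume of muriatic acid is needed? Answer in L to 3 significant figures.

Alkalinity to neutralize: (131 − 76) = 55 mg/L as CaCO₃ × 150,000 L = 8250 g as CaCO₃.
Equivalents of H⁺ required: 8250 ÷ 50 g/eq = 165 eq = 165 mol HCl.
Mass of HCl: 165 × 36.5 = 6022 g.
Mass of 35.6% solution: 6022 / 0.356 = 16,920 g.
Volume: 16,920 g ÷ 1.17 g/mL = 14,460 mL.

14.5 L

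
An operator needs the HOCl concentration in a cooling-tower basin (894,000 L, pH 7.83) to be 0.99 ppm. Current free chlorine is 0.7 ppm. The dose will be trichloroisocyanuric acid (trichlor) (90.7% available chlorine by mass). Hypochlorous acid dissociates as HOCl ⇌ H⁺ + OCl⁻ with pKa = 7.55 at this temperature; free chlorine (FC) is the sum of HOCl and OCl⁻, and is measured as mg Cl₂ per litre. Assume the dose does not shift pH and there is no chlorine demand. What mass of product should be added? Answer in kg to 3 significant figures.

[OCl⁻]/[HOCl] = 10^(pH − pKa) = 10^(7.83 − 7.55) = 1.905; fraction as HOCl = 1/(1 + 1.905) = 0.3442.
Free chlorine required for 0.99 ppm HOCl: 0.99 / 0.3442 = 2.876 ppm.
FC to add: 2.876 − 0.7 = 2.176 mg/L as Cl₂.
Cl₂ equivalent: 2.176 mg/L × 894,000 L = 1946 g.
Product at 90.7% available Cl: 1946 / 0.907 = 2145 g.

2.15 kg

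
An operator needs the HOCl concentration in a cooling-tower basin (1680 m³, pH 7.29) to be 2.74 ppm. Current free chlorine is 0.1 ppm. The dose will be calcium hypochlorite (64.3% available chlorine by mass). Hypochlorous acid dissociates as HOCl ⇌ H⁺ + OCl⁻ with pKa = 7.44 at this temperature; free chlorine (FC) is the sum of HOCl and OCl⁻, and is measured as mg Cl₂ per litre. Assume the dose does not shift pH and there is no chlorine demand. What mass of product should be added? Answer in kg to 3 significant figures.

12.0 kg

Volume: 1680 m³ = 1,680,000 L.
[OCl⁻]/[HOCl] = 10^(pH − pKa) = 10^(7.29 − 7.44) = 0.7079; fraction as HOCl = 1/(1 + 0.7079) = 0.5855.
Free chlorine required for 2.74 ppm HOCl: 2.74 / 0.5855 = 4.68 ppm.
FC to add: 4.68 − 0.1 = 4.58 mg/L as Cl₂.
Cl₂ equivalent: 4.58 mg/L × 1,680,000 L = 7694 g.
Product at 64.3% available Cl: 7694 / 0.643 = 11,970 g.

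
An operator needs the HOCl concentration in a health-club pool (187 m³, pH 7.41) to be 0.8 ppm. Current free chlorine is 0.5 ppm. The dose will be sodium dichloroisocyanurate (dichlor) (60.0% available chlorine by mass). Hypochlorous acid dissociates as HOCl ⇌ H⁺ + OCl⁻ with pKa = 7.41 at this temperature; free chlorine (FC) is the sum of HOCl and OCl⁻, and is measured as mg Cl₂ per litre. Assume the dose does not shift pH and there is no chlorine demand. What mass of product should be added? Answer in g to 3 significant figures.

343 g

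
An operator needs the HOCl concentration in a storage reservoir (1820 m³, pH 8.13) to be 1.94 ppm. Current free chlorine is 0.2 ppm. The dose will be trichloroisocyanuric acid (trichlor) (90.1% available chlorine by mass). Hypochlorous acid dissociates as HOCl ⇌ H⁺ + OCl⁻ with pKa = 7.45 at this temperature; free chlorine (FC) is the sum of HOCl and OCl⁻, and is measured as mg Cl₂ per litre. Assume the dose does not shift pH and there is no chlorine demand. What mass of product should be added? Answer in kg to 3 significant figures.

22.3 kg

Volume: 1820 m³ = 1,820,000 L.
[OCl⁻]/[HOCl] = 10^(pH − pKa) = 10^(8.13 − 7.45) = 4.786; fraction as HOCl = 1/(1 + 4.786) = 0.1728.
Free chlorine required for 1.94 ppm HOCl: 1.94 / 0.1728 = 11.23 ppm.
FC to add: 11.23 − 0.2 = 11.03 mg/L as Cl₂.
Cl₂ equivalent: 11.03 mg/L × 1,820,000 L = 20,070 g.
Product at 90.1% available Cl: 20,070 / 0.901 = 22,270 g.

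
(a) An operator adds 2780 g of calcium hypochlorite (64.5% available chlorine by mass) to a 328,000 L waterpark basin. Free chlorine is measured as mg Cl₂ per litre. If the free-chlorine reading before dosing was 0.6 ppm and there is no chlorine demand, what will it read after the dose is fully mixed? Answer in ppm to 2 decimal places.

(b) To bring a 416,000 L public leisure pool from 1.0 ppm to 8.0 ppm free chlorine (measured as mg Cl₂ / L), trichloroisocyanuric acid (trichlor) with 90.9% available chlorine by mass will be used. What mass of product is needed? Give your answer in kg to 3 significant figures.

(a) Available chlorine delivered: 2780 g × 0.645 = 1793 g as Cl₂.
(a) Concentration rise: 1793 g / 328,000 L = 5.467 mg/L = 5.47 ppm.
(a) Final FC: 0.6 + 5.47 = 6.07 ppm.

(b) Chlorine deficit: 8.0 − 1.0 = 7 ppm = 7 mg/L as Cl₂.
(b) Cl₂ equivalent needed: 7 mg/L × 416,000 L = 2,912,000 mg = 2912 g.
(b) Product at 90.9% available chlorine: 2912 / 0.909 = 3204 g.

(a) 6.07 ppm; (b) 3.20 kg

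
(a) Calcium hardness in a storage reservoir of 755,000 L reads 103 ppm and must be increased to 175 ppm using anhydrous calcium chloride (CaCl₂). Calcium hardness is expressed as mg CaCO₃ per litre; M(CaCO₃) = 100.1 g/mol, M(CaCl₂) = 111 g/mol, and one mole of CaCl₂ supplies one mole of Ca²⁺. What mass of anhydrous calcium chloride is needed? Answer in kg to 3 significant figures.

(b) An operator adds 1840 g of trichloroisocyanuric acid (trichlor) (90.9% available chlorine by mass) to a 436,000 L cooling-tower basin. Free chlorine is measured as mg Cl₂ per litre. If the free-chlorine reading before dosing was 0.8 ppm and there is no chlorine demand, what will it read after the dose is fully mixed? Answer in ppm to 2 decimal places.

(a) 60.3 kg; (b) 4.64 ppm

(a) Hardness to add: (175 − 103) = 72 mg/L as CaCO₃ × 755,000 L = 54,360 g as CaCO₃.
(a) Moles of Ca²⁺ (1 mol Ca²⁺ ≡ 1 mol CaCO₃): 54,360 / 100.1 g/mol = 543.1 mol.
(a) Mass of CaCl₂: 543.1 × 111 = 60,280 g.

(b) Available chlorine delivered: 1840 g × 0.909 = 1673 g as Cl₂.
(b) Concentration rise: 1673 g / 436,000 L = 3.836 mg/L = 3.84 ppm.
(b) Final FC: 0.8 + 3.84 = 4.64 ppm.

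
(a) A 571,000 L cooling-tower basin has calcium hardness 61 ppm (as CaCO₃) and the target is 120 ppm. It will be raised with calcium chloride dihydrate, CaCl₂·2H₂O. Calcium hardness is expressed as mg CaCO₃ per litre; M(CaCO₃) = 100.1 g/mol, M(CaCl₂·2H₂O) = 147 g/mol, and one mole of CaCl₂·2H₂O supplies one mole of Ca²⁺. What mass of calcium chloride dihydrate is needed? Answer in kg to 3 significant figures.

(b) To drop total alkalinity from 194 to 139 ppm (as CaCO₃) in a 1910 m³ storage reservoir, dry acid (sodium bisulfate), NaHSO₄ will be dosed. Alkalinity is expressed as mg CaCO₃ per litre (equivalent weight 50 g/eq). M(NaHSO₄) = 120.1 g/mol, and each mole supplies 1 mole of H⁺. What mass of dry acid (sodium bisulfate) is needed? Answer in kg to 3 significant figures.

(a) Hardness to add: (120 − 61) = 59 mg/L as CaCO₃ × 571,000 L = 33,690 g as CaCO₃.
(a) Moles of Ca²⁺ (1 mol Ca²⁺ ≡ 1 mol CaCO₃): 33,690 / 100.1 g/mol = 336.6 mol.
(a) Mass of CaCl₂·2H₂O: 336.6 × 147 = 49,470 g.

(b) Volume: 1910 m³ = 1,910,000 L.
(b) Alkalinity to neutralize: (194 − 139) = 55 mg/L as CaCO₃ × 1,910,000 L = 105,000 g as CaCO₃.
(b) Equivalents of H⁺ required: 105,000 ÷ 50 g/eq = 2101 eq = 2101 mol NaHSO₄.
(b) Mass of NaHSO₄: 2101 × 120.1 = 252,300 g.

(a) 49.5 kg; (b) 252 kg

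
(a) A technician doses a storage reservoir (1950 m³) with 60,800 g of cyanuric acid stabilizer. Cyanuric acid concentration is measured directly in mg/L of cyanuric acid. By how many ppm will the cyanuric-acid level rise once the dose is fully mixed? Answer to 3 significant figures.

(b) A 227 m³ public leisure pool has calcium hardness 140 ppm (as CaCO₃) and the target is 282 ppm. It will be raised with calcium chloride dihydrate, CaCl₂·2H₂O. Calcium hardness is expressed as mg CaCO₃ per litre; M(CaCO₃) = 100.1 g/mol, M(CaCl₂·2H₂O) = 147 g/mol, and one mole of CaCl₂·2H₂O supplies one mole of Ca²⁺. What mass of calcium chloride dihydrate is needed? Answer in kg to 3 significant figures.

(a) Volume: 1950 m³ = 1,950,000 L.
(a) Rise: 60,800 g / 1,950,000 L × 1000 = 31.18 mg/L.

(b) Volume: 227 m³ = 227,000 L.
(b) Hardness to add: (282 − 140) = 142 mg/L as CaCO₃ × 227,000 L = 32,230 g as CaCO₃.
(b) Moles of Ca²⁺ (1 mol Ca²⁺ ≡ 1 mol CaCO₃): 32,230 / 100.1 g/mol = 322 mol.
(b) Mass of CaCl₂·2H₂O: 322 × 147 = 47,340 g.

(a) 31.2 ppm; (b) 47.3 kg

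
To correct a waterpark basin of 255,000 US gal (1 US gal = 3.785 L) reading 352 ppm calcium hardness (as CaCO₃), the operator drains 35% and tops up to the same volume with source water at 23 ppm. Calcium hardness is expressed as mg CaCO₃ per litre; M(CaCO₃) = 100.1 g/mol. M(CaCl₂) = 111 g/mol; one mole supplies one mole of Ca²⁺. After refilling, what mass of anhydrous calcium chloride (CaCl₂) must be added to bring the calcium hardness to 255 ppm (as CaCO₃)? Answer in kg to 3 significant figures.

19.4 kg

Volume: 255,000 US gal × 3.785 L/gal = 965,175 L.
After draining 35% and refilling: 352 × 0.65 + 23 × 0.35 = 236.85 ppm.
Deficit to target: 255 − 236.85 = 18.15 mg/L.
As CaCO₃: 18.15 mg/L × 965,175 L = 17,520 g; ÷ 100.1 = 175 mol Ca²⁺.
Mass: 175 × 111 = 19,430 g.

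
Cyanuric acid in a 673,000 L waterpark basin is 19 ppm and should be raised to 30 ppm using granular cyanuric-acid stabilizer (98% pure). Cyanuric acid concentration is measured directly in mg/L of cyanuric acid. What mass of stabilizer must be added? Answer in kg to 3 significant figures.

7.55 kg

CYA to add: (30 − 19) = 11 mg/L × 673,000 L = 7403 g cyanuric acid.
At 98% purity: 7403 / 0.98 = 7554 g product.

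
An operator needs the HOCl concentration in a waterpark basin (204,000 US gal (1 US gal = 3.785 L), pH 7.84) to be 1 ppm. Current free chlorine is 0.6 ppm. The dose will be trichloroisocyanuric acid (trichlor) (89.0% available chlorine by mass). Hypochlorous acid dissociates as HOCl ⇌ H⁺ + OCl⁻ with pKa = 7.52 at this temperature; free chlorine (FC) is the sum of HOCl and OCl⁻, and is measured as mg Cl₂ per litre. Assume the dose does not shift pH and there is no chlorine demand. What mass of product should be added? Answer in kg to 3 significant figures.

2.16 kg

Volume: 204,000 US gal × 3.785 L/gal = 772,140 L.
[OCl⁻]/[HOCl] = 10^(pH − pKa) = 10^(7.84 − 7.52) = 2.089; fraction as HOCl = 1/(1 + 2.089) = 0.3237.
Free chlorine required for 1 ppm HOCl: 1 / 0.3237 = 3.089 ppm.
FC to add: 3.089 − 0.6 = 2.489 mg/L as Cl₂.
Cl₂ equivalent: 2.489 mg/L × 772,140 L = 1922 g.
Product at 89.0% available Cl: 1922 / 0.89 = 2160 g.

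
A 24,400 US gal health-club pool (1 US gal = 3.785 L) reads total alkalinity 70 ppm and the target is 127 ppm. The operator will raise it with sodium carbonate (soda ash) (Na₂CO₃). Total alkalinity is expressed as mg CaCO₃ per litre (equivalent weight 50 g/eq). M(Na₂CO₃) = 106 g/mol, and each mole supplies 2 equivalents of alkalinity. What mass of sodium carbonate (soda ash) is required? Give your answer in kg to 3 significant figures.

5.58 kg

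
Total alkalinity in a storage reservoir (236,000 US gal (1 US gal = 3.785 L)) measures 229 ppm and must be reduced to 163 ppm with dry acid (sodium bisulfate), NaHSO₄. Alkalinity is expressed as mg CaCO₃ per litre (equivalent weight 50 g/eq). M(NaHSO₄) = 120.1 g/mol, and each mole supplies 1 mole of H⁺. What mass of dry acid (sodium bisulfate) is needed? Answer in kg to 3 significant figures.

142 kg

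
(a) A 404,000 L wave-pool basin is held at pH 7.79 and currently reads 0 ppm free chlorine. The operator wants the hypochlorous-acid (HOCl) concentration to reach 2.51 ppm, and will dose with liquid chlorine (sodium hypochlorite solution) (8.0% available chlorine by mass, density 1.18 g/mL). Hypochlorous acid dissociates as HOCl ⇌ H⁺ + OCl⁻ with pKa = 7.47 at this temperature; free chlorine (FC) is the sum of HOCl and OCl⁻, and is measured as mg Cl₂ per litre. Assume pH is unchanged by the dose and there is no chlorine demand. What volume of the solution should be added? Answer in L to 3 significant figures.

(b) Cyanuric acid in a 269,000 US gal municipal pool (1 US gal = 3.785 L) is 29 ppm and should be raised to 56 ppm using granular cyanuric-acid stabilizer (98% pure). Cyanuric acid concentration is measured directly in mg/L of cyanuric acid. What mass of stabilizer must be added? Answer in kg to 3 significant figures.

(a) 33.2 L; (b) 28.1 kg

(a) [OCl⁻]/[HOCl] = 10^(pH − pKa) = 10^(7.79 − 7.47) = 2.089; fraction as HOCl = 1/(1 + 2.089) = 0.3237.
(a) Free chlorine required for 2.51 ppm HOCl: 2.51 / 0.3237 = 7.754 ppm.
(a) FC to add: 7.754 − 0 = 7.754 mg/L as Cl₂.
(a) Cl₂ equivalent: 7.754 mg/L × 404,000 L = 3133 g.
(a) Product at 8.0% available Cl: 3133 / 0.08 = 39,160 g.
(a) Volume: 39,160 g ÷ 1.18 g/mL = 33,190 mL.

(b) Volume: 269,000 US gal × 3.785 L/gal = 1,018,165 L.
(b) CYA to add: (56 − 29) = 27 mg/L × 1,018,165 L = 27,490 g cyanuric acid.
(b) At 98% purity: 27,490 / 0.98 = 28,050 g product.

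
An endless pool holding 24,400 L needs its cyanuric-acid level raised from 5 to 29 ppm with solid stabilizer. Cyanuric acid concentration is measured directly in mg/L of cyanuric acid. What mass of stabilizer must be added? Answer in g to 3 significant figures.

CYA to add: (29 − 5) = 24 mg/L × 24,400 L = 585.6 g cyanuric acid.

586 g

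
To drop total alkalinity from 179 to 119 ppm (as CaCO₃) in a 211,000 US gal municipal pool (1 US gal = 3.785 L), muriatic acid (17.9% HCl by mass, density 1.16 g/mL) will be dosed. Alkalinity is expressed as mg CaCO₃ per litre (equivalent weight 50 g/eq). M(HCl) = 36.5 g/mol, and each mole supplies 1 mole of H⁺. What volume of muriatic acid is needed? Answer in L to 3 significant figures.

Volume: 211,000 US gal × 3.785 L/gal = 798,635 L.
Alkalinity to neutralize: (179 − 119) = 60 mg/L as CaCO₃ × 798,635 L = 47,920 g as CaCO₃.
Equivalents of H⁺ required: 47,920 ÷ 50 g/eq = 958.4 eq = 958.4 mol HCl.
Mass of HCl: 958.4 × 36.5 = 34,980 g.
Mass of 17.9% solution: 34,980 / 0.179 = 195,400 g.
Volume: 195,400 g ÷ 1.16 g/mL = 168,500 mL.

168 L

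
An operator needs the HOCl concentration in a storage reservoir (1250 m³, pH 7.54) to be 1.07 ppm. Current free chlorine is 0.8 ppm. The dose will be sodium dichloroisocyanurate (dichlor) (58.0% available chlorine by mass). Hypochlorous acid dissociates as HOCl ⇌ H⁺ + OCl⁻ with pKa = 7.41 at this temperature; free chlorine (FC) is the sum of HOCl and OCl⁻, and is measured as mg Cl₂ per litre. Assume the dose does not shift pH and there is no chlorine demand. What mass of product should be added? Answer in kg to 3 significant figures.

Volume: 1250 m³ = 1,250,000 L.
[OCl⁻]/[HOCl] = 10^(pH − pKa) = 10^(7.54 − 7.41) = 1.349; fraction as HOCl = 1/(1 + 1.349) = 0.4257.
Free chlorine required for 1.07 ppm HOCl: 1.07 / 0.4257 = 2.513 ppm.
FC to add: 2.513 − 0.8 = 1.713 mg/L as Cl₂.
Cl₂ equivalent: 1.713 mg/L × 1,250,000 L = 2142 g.
Product at 58.0% available Cl: 2142 / 0.58 = 3693 g.

3.69 kg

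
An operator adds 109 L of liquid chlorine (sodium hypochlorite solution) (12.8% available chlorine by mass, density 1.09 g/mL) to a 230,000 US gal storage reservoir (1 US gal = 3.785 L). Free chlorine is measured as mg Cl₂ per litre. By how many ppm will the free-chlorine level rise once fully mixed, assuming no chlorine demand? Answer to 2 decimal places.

Volume: 230,000 US gal × 3.785 L/gal = 870,550 L.
Mass of solution: 109 L × 1000 mL/L × 1.09 g/mL = 118,800 g.
Available chlorine delivered: 118,800 g × 0.128 = 15,210 g as Cl₂.
Concentration rise: 15,210 g / 870,550 L = 17.47 mg/L = 17.47 ppm.

17.47 ppm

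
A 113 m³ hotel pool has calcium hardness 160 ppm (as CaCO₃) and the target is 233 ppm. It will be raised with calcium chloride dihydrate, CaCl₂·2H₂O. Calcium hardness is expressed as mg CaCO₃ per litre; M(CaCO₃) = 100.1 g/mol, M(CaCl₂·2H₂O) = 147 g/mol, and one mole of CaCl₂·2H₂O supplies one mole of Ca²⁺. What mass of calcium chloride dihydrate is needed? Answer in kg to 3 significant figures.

12.1 kg

Volume: 113 m³ = 113,000 L.
Hardness to add: (233 − 160) = 73 mg/L as CaCO₃ × 113,000 L = 8249 g as CaCO₃.
Moles of Ca²⁺ (1 mol Ca²⁺ ≡ 1 mol CaCO₃): 8249 / 100.1 g/mol = 82.41 mol.
Mass of CaCl₂·2H₂O: 82.41 × 147 = 12,110 g.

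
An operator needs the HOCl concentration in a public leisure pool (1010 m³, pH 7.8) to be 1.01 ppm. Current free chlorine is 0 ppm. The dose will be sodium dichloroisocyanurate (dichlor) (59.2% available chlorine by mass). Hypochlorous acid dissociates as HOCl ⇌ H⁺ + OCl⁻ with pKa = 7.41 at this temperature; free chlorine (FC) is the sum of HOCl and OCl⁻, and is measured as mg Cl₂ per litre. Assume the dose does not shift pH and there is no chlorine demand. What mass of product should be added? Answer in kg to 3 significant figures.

Volume: 1010 m³ = 1,010,000 L.
[OCl⁻]/[HOCl] = 10^(pH − pKa) = 10^(7.8 − 7.41) = 2.455; fraction as HOCl = 1/(1 + 2.455) = 0.2895.
Free chlorine required for 1.01 ppm HOCl: 1.01 / 0.2895 = 3.489 ppm.
FC to add: 3.489 − 0 = 3.489 mg/L as Cl₂.
Cl₂ equivalent: 3.489 mg/L × 1,010,000 L = 3524 g.
Product at 59.2% available Cl: 3524 / 0.592 = 5953 g.

5.95 kg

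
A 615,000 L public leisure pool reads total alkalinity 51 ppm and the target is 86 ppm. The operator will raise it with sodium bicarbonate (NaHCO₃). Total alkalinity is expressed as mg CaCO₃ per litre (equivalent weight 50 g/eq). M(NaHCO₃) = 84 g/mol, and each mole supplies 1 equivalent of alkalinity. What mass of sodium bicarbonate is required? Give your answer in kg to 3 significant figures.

36.2 kg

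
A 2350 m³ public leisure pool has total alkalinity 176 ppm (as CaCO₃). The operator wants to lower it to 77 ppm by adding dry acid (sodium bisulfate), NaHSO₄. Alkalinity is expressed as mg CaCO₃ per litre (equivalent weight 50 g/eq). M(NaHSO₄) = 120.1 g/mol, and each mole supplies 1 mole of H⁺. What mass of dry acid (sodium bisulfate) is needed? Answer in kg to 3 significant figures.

559 kg

Volume: 2350 m³ = 2,350,000 L.
Alkalinity to neutralize: (176 − 77) = 99 mg/L as CaCO₃ × 2,350,000 L = 232,600 g as CaCO₃.
Equivalents of H⁺ required: 232,600 ÷ 50 g/eq = 4653 eq = 4653 mol NaHSO₄.
Mass of NaHSO₄: 4653 × 120.1 = 558,800 g.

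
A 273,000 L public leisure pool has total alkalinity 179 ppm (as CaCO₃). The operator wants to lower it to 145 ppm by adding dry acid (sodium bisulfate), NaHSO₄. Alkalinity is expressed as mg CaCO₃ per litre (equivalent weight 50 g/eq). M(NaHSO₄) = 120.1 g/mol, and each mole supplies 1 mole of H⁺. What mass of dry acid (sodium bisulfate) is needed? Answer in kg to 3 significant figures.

Alkalinity to neutralize: (179 − 145) = 34 mg/L as CaCO₃ × 273,000 L = 9282 g as CaCO₃.
Equivalents of H⁺ required: 9282 ÷ 50 g/eq = 185.6 eq = 185.6 mol NaHSO₄.
Mass of NaHSO₄: 185.6 × 120.1 = 22,300 g.

22.3 kg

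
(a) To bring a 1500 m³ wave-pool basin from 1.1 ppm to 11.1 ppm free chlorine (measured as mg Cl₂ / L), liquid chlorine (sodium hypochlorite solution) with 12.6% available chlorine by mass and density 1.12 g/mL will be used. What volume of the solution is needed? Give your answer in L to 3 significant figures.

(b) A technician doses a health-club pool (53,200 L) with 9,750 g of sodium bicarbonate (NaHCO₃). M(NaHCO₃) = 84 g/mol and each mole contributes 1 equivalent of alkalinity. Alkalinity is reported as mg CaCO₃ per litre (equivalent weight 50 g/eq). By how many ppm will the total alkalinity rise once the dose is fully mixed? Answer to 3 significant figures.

(a) 106 L; (b) 109 ppm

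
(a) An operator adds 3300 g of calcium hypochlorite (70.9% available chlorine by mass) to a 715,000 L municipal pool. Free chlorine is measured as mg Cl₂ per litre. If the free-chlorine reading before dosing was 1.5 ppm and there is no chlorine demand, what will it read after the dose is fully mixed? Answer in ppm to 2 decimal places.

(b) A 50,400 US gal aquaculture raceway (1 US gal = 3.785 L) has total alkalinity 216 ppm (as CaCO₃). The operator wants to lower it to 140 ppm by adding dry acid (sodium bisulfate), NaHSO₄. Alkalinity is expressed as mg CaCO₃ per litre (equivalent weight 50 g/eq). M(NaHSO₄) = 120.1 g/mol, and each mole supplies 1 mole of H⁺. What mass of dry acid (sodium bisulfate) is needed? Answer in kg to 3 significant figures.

(a) 4.77 ppm; (b) 34.8 kg

(a) Available chlorine delivered: 3300 g × 0.709 = 2340 g as Cl₂.
(a) Concentration rise: 2340 g / 715,000 L = 3.272 mg/L = 3.27 ppm.
(a) Final FC: 1.5 + 3.27 = 4.77 ppm.

(b) Volume: 50,400 US gal × 3.785 L/gal = 190,764 L.
(b) Alkalinity to neutralize: (216 − 140) = 76 mg/L as CaCO₃ × 190,764 L = 14,500 g as CaCO₃.
(b) Equivalents of H⁺ required: 14,500 ÷ 50 g/eq = 290 eq = 290 mol NaHSO₄.
(b) Mass of NaHSO₄: 290 × 120.1 = 34,820 g.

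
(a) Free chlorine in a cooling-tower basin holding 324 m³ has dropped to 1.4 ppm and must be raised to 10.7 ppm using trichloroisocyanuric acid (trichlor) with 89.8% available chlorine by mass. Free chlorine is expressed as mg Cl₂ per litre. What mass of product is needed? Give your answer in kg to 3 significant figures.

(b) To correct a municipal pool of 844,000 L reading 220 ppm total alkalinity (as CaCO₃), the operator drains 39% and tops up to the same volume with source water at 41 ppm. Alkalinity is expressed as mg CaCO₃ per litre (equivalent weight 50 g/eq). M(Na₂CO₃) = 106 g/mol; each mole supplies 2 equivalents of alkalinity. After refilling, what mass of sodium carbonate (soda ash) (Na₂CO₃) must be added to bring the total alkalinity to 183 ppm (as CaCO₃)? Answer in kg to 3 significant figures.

(a) 3.36 kg; (b) 29.4 kg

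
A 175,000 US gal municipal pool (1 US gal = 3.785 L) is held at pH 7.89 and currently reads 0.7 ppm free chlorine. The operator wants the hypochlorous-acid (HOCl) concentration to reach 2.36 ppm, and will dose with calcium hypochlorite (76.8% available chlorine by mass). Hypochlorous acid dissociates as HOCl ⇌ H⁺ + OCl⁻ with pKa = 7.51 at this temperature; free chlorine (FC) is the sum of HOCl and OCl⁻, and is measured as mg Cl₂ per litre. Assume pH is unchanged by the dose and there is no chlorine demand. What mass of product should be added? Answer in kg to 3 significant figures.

6.31 kg

Volume: 175,000 US gal × 3.785 L/gal = 662,375 L.
[OCl⁻]/[HOCl] = 10^(pH − pKa) = 10^(7.89 − 7.51) = 2.399; fraction as HOCl = 1/(1 + 2.399) = 0.2942.
Free chlorine required for 2.36 ppm HOCl: 2.36 / 0.2942 = 8.021 ppm.
FC to add: 8.021 − 0.7 = 7.321 mg/L as Cl₂.
Cl₂ equivalent: 7.321 mg/L × 662,375 L = 4849 g.
Product at 76.8% available Cl: 4849 / 0.768 = 6314 g.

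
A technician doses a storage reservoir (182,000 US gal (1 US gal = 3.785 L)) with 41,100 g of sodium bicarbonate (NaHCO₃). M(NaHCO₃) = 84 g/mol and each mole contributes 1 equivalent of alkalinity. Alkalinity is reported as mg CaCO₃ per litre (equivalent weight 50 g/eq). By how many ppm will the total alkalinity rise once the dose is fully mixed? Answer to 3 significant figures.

35.5 ppm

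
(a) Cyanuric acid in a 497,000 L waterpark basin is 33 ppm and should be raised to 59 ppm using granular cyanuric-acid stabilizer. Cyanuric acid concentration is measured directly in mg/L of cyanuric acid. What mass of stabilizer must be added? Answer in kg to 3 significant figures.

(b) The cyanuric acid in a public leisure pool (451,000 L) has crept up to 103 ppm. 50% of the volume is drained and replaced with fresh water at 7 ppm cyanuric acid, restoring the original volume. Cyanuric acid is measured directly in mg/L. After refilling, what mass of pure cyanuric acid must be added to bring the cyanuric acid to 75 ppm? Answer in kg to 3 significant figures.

(a) 12.9 kg; (b) 9.02 kg

(a) CYA to add: (59 − 33) = 26 mg/L × 497,000 L = 12,920 g cyanuric acid.

(b) After draining 50% and refilling: 103 × 0.50 + 7 × 0.50 = 55 ppm.
(b) Deficit to target: 75 − 55 = 20 mg/L.
(b) Mass: 20 mg/L × 451,000 L = 9020 g cyanuric acid.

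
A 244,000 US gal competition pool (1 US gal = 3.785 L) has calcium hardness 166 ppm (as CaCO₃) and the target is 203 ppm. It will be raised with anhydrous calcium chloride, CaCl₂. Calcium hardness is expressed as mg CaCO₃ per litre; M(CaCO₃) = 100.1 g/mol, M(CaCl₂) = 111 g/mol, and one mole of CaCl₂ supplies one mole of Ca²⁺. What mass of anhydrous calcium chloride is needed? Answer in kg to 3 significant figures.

Volume: 244,000 US gal × 3.785 L/gal = 923,540 L.
Hardness to add: (203 − 166) = 37 mg/L as CaCO₃ × 923,540 L = 34,170 g as CaCO₃.
Moles of Ca²⁺ (1 mol Ca²⁺ ≡ 1 mol CaCO₃): 34,170 / 100.1 g/mol = 341.4 mol.
Mass of CaCl₂: 341.4 × 111 = 37,890 g.

37.9 kg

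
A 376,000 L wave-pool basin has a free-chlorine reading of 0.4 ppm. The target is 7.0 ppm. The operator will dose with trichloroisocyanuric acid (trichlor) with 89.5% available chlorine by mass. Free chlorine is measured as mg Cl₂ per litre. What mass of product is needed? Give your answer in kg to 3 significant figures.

Chlorine deficit: 7.0 − 0.4 = 6.6 ppm = 6.6 mg/L as Cl₂.
Cl₂ equivalent needed: 6.6 mg/L × 376,000 L = 2,482,000 mg = 2482 g.
Product at 89.5% available chlorine: 2482 / 0.895 = 2773 g.

2.77 kg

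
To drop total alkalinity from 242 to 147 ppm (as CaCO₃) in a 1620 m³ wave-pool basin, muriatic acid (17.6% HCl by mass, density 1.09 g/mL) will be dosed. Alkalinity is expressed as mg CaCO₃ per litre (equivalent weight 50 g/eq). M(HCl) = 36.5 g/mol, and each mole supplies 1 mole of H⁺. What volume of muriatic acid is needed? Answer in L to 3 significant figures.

586 L

Volume: 1620 m³ = 1,620,000 L.
Alkalinity to neutralize: (242 − 147) = 95 mg/L as CaCO₃ × 1,620,000 L = 153,900 g as CaCO₃.
Equivalents of H⁺ required: 153,900 ÷ 50 g/eq = 3078 eq = 3078 mol HCl.
Mass of HCl: 3078 × 36.5 = 112,300 g.
Mass of 17.6% solution: 112,300 / 0.176 = 638,300 g.
Volume: 638,300 g ÷ 1.09 g/mL = 585,600 mL.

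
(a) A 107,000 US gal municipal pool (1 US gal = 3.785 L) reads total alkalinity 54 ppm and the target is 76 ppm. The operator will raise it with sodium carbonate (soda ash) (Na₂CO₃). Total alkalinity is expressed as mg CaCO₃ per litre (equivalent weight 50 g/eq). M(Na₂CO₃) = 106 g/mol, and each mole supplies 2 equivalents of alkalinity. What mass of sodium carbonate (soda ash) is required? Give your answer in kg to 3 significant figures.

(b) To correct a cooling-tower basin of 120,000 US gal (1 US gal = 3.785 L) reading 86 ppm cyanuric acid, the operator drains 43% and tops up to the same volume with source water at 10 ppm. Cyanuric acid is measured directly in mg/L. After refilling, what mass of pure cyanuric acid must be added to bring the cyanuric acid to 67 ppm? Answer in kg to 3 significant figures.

(a) Volume: 107,000 US gal × 3.785 L/gal = 404,995 L.
(a) Alkalinity to add: (76 − 54) = 22 mg/L as CaCO₃ × 404,995 L = 8910 g as CaCO₃.
(a) Equivalents: 8910 g ÷ 50 g/eq = 178.2 eq.
(a) Each mole of Na₂CO₃ supplies 2 eq, so 178.2 / 2 = 89.1 mol.
(a) Mass: 89.1 mol × 106 g/mol = 9444 g.

(b) Volume: 120,000 US gal × 3.785 L/gal = 454,200 L.
(b) After draining 43% and refilling: 86 × 0.57 + 10 × 0.43 = 53.32 ppm.
(b) Deficit to target: 67 − 53.32 = 13.68 mg/L.
(b) Mass: 13.68 mg/L × 454,200 L = 6213 g cyanuric acid.

(a) 9.44 kg; (b) 6.21 kg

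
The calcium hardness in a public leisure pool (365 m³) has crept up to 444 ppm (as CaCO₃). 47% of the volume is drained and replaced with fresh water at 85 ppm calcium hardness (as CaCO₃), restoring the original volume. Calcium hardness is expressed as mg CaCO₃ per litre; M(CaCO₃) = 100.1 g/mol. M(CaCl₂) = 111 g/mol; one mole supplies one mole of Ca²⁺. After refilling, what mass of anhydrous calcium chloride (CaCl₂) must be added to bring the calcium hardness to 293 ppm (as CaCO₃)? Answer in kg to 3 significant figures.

7.18 kg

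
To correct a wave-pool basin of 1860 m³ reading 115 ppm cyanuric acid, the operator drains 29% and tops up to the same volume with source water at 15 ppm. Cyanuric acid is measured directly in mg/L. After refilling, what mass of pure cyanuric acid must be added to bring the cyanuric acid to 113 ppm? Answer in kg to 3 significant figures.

50.2 kg

Volume: 1860 m³ = 1,860,000 L.
After draining 29% and refilling: 115 × 0.71 + 15 × 0.29 = 86 ppm.
Deficit to target: 113 − 86 = 27 mg/L.
Mass: 27 mg/L × 1,860,000 L = 50,220 g cyanuric acid.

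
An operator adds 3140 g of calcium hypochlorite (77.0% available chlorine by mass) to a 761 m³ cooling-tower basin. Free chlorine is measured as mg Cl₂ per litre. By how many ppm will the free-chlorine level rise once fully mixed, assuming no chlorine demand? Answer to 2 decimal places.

Volume: 761 m³ = 761,000 L.
Available chlorine delivered: 3140 g × 0.77 = 2418 g as Cl₂.
Concentration rise: 2418 g / 761,000 L = 3.177 mg/L = 3.18 ppm.

3.18 ppm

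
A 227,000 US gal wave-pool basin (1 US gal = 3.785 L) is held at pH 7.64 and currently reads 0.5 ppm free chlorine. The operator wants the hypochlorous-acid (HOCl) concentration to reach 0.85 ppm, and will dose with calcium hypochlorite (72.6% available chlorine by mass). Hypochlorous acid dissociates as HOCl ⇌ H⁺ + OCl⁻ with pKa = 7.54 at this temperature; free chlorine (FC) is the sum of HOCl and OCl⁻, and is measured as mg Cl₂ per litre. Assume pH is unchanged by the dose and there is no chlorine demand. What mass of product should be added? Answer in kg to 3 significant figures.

Volume: 227,000 US gal × 3.785 L/gal = 859,195 L.
[OCl⁻]/[HOCl] = 10^(pH − pKa) = 10^(7.64 − 7.54) = 1.259; fraction as HOCl = 1/(1 + 1.259) = 0.4427.
Free chlorine required for 0.85 ppm HOCl: 0.85 / 0.4427 = 1.92 ppm.
FC to add: 1.92 − 0.5 = 1.42 mg/L as Cl₂.
Cl₂ equivalent: 1.42 mg/L × 859,195 L = 1220 g.
Product at 72.6% available Cl: 1220 / 0.726 = 1681 g.

1.68 kg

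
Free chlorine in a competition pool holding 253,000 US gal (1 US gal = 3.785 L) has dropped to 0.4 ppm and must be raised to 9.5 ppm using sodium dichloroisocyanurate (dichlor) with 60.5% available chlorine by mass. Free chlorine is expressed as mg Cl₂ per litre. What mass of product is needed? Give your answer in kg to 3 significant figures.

Volume: 253,000 US gal × 3.785 L/gal = 957,605 L.
Chlorine deficit: 9.5 − 0.4 = 9.1 ppm = 9.1 mg/L as Cl₂.
Cl₂ equivalent needed: 9.1 mg/L × 957,605 L = 8,714,000 mg = 8714 g.
Product at 60.5% available chlorine: 8714 / 0.605 = 14,400 g.

14.4 kg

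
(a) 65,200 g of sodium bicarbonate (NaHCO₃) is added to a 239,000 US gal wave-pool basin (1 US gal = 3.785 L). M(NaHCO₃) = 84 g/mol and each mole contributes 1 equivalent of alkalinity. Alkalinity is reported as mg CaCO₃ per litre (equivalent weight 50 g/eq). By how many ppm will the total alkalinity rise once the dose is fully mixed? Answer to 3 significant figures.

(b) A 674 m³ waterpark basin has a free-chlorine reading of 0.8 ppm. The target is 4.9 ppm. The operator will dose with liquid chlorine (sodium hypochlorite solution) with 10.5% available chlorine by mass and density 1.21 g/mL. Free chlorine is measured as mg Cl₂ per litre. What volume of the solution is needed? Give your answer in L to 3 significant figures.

(a) Volume: 239,000 US gal × 3.785 L/gal = 904,615 L.
(a) Moles of NaHCO₃: 65,200 g ÷ 84 g/mol = 776.2 mol → 776.2 eq of alkalinity.
(a) As CaCO₃: 776.2 eq × 50 g/eq = 38,810 g.
(a) Rise: 38,810 g / 904,615 L × 1000 = 42.9 mg/L.

(b) Volume: 674 m³ = 674,000 L.
(b) Chlorine deficit: 4.9 − 0.8 = 4.1 ppm = 4.1 mg/L as Cl₂.
(b) Cl₂ equivalent needed: 4.1 mg/L × 674,000 L = 2,763,000 mg = 2763 g.
(b) Product at 10.5% available chlorine: 2763 / 0.105 = 26,320 g.
(b) Volume at density 1.21 g/mL: 26,320 g ÷ 1.21 g/mL = 21,750 mL.

(a) 42.9 ppm; (b) 21.8 L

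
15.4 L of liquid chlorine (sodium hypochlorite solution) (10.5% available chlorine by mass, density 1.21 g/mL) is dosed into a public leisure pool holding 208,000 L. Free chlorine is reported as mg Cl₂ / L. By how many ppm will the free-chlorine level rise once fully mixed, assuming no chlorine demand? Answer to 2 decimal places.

Mass of solution: 15.4 L × 1000 mL/L × 1.21 g/mL = 18,630 g.
Available chlorine delivered: 18,630 g × 0.105 = 1957 g as Cl₂.
Concentration rise: 1957 g / 208,000 L = 9.407 mg/L = 9.41 ppm.

9.41 ppm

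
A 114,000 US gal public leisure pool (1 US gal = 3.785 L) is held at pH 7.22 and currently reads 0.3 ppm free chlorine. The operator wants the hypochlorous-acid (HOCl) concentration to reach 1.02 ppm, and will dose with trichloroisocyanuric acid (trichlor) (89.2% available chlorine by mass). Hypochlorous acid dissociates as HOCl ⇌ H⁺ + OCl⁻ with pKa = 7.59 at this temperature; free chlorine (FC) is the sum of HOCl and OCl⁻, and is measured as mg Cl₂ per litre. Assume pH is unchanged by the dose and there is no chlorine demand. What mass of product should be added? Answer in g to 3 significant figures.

559 g

Volume: 114,000 US gal × 3.785 L/gal = 431,490 L.
[OCl⁻]/[HOCl] = 10^(pH − pKa) = 10^(7.22 − 7.59) = 0.4266; fraction as HOCl = 1/(1 + 0.4266) = 0.701.
Free chlorine required for 1.02 ppm HOCl: 1.02 / 0.701 = 1.455 ppm.
FC to add: 1.455 − 0.3 = 1.155 mg/L as Cl₂.
Cl₂ equivalent: 1.155 mg/L × 431,490 L = 498.4 g.
Product at 89.2% available Cl: 498.4 / 0.892 = 558.8 g.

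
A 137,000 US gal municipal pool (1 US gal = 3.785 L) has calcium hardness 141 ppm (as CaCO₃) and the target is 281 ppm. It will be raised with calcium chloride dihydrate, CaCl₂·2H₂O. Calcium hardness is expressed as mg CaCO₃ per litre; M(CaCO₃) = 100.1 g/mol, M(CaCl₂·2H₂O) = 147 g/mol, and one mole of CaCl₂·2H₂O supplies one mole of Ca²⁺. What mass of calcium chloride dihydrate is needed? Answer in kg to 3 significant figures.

Volume: 137,000 US gal × 3.785 L/gal = 518,545 L.
Hardness to add: (281 − 141) = 140 mg/L as CaCO₃ × 518,545 L = 72,600 g as CaCO₃.
Moles of Ca²⁺ (1 mol Ca²⁺ ≡ 1 mol CaCO₃): 72,600 / 100.1 g/mol = 725.2 mol.
Mass of CaCl₂·2H₂O: 725.2 × 147 = 106,600 g.

107 kg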